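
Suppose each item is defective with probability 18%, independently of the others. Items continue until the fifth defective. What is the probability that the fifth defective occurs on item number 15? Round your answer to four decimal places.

Y = trial on which the fifth success occurs; negative binomial, r=5, p=0.18.
P(Y=15) = C(14,4) · p^5 · (1−p)^10
= 1001 · 0.00018896 · 0.13745 = 0.025998

0.0260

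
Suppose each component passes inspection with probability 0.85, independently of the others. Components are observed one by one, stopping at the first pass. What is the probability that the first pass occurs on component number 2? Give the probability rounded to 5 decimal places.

Geometric (trials to first success), p = 0.85.
P(Y = 2) = (1−p)^1 · p = 0.15 · 0.85 = 0.1275000

0.12750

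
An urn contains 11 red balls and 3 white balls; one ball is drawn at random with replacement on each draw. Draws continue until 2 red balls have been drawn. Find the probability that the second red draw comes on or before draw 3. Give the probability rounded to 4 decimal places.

0.8819

Finishing within 3 draws ⇔ at least 2 successes in the first 3. With X ~ Binomial(3, 0.785714), P(Y ≤ 3) = 1 − P(X ≤ 1).
  k=0: C(3,0)·0.785714^0·0.214286^3 = 0.009840
  k=1: C(3,1)·0.785714^1·0.214286^2 = 0.108236
1 − 0.118076 = 0.881924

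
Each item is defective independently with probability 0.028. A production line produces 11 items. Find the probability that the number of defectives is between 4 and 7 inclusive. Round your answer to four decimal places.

0.0002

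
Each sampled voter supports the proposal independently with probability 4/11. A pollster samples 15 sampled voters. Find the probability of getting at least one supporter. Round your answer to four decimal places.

P(at least one) = 1 − P(none) = 1 − (1 − 0.363636)^15
= 1 − 0.001137 = 0.998863

0.9989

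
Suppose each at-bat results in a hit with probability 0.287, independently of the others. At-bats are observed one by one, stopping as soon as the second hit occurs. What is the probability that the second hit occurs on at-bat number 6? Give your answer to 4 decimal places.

0.1064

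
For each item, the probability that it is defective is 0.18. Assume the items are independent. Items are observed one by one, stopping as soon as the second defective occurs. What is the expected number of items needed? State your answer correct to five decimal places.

Y = total items until the second success; negative binomial with r=2, p=0.18.
E[Y] = r / p = 2 / 0.18 = 11.1111111

11.11111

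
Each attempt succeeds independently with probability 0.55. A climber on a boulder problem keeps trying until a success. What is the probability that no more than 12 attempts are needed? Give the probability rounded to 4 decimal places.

Y = number of attempts to the first success; geometric, p = 0.55.
P(Y ≤ 12) = 1 − (1−p)^12 = 1 − 0.000069 = 0.999931

0.9999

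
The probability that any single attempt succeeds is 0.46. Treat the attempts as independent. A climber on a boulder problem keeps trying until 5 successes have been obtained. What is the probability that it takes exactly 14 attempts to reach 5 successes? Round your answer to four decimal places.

Y = trial on which the fifth success occurs; negative binomial, r=5, p=0.46.
P(Y=14) = C(13,4) · p^5 · (1−p)^9
= 715 · 0.020596 · 0.0039043 = 0.057496

0.0575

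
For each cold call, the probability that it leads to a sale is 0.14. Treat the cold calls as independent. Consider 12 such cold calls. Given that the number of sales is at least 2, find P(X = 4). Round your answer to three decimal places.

X ~ Binomial(12, 0.14). Want P(X=4 | X≥2) = P(X=4) / P(X≥2).
P(X=4) = C(12,4)·0.14^4·0.86^8 = 0.05690
P(X≥2) = 1 − 0.16367 − 0.31974 = 0.51659
Ratio = 0.05690 / 0.51659 = 0.11014

0.110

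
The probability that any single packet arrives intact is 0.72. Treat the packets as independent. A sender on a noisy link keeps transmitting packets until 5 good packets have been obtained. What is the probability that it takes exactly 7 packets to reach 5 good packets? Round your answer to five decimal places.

0.22755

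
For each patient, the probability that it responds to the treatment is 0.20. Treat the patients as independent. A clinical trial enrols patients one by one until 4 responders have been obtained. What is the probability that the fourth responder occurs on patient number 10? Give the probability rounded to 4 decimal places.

0.0352

Y = trial on which the fourth success occurs; negative binomial, r=4, p=0.20.
P(Y=10) = C(9,3) · p^4 · (1−p)^6
= 84 · 0.0016 · 0.26214 = 0.035232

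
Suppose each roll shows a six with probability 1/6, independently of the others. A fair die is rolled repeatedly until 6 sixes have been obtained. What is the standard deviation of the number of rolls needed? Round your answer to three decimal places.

Y = total rolls until the sixth success; negative binomial with r=6, p=0.166667.
SD(Y) = √[r(1−p)/p²] = √(180.00000) = 13.41641

13.416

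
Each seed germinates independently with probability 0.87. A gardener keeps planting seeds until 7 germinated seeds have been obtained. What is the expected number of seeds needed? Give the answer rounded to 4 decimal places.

Y = total seeds until the seventh success; negative binomial with r=7, p=0.87.
E[Y] = r / p = 7 / 0.87 = 8.045977

8.0460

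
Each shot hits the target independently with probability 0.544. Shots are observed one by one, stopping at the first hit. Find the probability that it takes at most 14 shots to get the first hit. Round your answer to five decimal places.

0.99998

Y = number of shots to the first success; geometric, p = 0.544.
P(Y ≤ 14) = 1 − (1−p)^14 = 1 − 0.0000168 = 0.9999832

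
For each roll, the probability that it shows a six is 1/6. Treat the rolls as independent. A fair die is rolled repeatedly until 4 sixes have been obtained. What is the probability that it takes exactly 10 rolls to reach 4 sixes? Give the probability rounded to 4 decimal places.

Y = trial on which the fourth success occurs; negative binomial, r=4, p=0.166667.
P(Y=10) = C(9,3) · p^4 · (1−p)^6
= 84 · 0.0007716 · 0.3349 = 0.021706

0.0217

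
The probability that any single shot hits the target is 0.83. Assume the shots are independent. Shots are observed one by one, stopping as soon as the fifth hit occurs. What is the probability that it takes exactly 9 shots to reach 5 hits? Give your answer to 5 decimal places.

0.02303

Y = trial on which the fifth success occurs; negative binomial, r=5, p=0.83.
P(Y=9) = C(8,4) · p^5 · (1−p)^4
= 70 · 0.3939 · 0.00083521 = 0.0230295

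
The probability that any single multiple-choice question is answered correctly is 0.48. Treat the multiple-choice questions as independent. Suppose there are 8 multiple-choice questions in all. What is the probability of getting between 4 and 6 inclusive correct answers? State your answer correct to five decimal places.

X ~ Binomial(8, 0.48); P(4 ≤ X ≤ 6) = Σ C(8,k) p^k (1−p)^(8−k) over k:
  k=4: C(8,4)·0.48^4·0.52^4 = 0.2716917
  k=5: C(8,5)·0.48^5·0.52^3 = 0.2006339
  k=6: C(8,6)·0.48^6·0.52^2 = 0.0926002
Total = 0.5649258

0.56493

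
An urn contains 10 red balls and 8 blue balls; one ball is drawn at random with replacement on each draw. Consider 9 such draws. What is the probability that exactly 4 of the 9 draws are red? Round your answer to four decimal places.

X ~ Binomial(n=9, p=0.555556).
P(X=4) = C(9,4) · p^4 · (1−p)^5
= 126 · 0.09526 · 0.017342 = 0.208146

0.2081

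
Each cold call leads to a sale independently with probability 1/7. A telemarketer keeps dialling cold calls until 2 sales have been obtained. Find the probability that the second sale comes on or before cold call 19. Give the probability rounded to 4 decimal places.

Finishing within 19 cold calls ⇔ at least 2 successes in the first 19. With X ~ Binomial(19, 0.142857), P(Y ≤ 19) = 1 − P(X ≤ 1).
  k=0: C(19,0)·0.142857^0·0.857143^19 = 0.053458
  k=1: C(19,1)·0.142857^1·0.857143^18 = 0.169283
1 − 0.222741 = 0.777259

0.7773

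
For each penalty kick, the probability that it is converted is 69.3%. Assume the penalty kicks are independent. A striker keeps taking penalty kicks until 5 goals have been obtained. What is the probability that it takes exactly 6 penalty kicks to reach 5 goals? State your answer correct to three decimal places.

0.245

Y = trial on which the fifth success occurs; negative binomial, r=5, p=0.693.
P(Y=6) = C(5,4) · p^5 · (1−p)^1
= 5 · 0.15983 · 0.307 = 0.24534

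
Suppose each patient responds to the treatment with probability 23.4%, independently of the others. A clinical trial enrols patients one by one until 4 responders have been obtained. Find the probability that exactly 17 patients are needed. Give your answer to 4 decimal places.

0.0525

Y = trial on which the fourth success occurs; negative binomial, r=4, p=0.234.
P(Y=17) = C(16,3) · p^4 · (1−p)^13
= 560 · 0.0029982 · 0.031259 = 0.052484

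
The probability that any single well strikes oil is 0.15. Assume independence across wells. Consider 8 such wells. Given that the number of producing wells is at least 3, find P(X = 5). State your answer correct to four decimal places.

X ~ Binomial(8, 0.15). Want P(X=5 | X≥3) = P(X=5) / P(X≥3).
P(X=5) = C(8,5)·0.15^5·0.85^3 = 0.002612
P(X≥3) = 1 − 0.272491 − 0.384693 − 0.237604 = 0.105213
Ratio = 0.002612 / 0.105213 = 0.024822

0.0248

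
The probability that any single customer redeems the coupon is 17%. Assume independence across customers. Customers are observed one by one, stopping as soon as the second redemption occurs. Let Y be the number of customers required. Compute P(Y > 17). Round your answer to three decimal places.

0.189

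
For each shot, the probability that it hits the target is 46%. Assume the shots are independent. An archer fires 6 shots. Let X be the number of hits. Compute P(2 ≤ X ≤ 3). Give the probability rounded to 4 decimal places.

X ~ Binomial(6, 0.46); P(2 ≤ X ≤ 3) = Σ C(6,k) p^k (1−p)^(6−k) over k:
  k=2: C(6,2)·0.46^2·0.54^4 = 0.269887
  k=3: C(6,3)·0.46^3·0.54^3 = 0.306538
Total = 0.576425

0.5764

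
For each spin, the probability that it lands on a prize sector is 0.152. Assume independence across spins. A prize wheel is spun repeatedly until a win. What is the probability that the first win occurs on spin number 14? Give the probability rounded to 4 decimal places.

Geometric (trials to first success), p = 0.152.
P(Y = 14) = (1−p)^13 · p = 0.11726 · 0.152 = 0.017823

0.0178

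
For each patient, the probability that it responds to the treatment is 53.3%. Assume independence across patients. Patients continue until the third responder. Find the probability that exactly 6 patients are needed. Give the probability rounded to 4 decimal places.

Y = trial on which the third success occurs; negative binomial, r=3, p=0.533.
P(Y=6) = C(5,2) · p^3 · (1−p)^3
= 10 · 0.15142 · 0.10185 = 0.154217

0.1542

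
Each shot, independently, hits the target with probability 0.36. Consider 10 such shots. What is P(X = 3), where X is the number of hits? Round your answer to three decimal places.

X ~ Binomial(n=10, p=0.36).
P(X=3) = C(10,3) · p^3 · (1−p)^7
= 120 · 0.046656 · 0.04398 = 0.24623

0.246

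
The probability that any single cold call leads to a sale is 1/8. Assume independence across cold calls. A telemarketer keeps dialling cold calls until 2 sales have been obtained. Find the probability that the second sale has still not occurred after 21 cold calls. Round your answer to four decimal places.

0.2422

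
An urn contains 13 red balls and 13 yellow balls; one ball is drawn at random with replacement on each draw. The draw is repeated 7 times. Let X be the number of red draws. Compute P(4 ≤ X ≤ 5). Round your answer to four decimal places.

0.4375

X ~ Binomial(7, 0.50); P(4 ≤ X ≤ 5) = Σ C(7,k) p^k (1−p)^(7−k) over k:
  k=4: C(7,4)·0.50^4·0.50^3 = 0.273438
  k=5: C(7,5)·0.50^5·0.50^2 = 0.164062
Total = 0.437500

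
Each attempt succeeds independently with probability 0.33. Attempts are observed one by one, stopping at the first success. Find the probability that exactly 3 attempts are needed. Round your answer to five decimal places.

0.14814

Geometric (trials to first success), p = 0.33.
P(Y = 3) = (1−p)^2 · p = 0.4489 · 0.33 = 0.1481370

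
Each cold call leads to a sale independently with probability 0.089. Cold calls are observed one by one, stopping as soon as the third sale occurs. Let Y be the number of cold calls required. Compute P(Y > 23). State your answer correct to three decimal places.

0.664

Needing more than 23 cold calls ⇔ fewer than 3 successes in the first 23. With X ~ Binomial(23, 0.089), P(Y > 23) = P(X ≤ 2).
  k=0: C(23,0)·0.089^0·0.911^23 = 0.11720
  k=1: C(23,1)·0.089^1·0.911^22 = 0.26334
  k=2: C(23,2)·0.089^2·0.911^21 = 0.28300
P(X ≤ 2) = 0.66354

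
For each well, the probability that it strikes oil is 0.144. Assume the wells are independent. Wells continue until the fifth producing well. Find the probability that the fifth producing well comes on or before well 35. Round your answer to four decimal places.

Finishing within 35 wells ⇔ at least 5 successes in the first 35. With X ~ Binomial(35, 0.144), P(Y ≤ 35) = 1 − P(X ≤ 4).
  k=0: C(35,0)·0.144^0·0.856^35 = 0.004331
  k=1: C(35,1)·0.144^1·0.856^34 = 0.025500
  k=2: C(35,2)·0.144^2·0.856^33 = 0.072925
  k=3: C(35,3)·0.144^3·0.856^32 = 0.134945
  k=4: C(35,4)·0.144^4·0.856^31 = 0.181609
1 − 0.419310 = 0.580690

0.5807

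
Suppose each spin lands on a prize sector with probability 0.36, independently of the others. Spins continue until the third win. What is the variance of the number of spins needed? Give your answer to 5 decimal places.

Y = total spins until the third success; negative binomial with r=3, p=0.36.
Var(Y) = r(1−p)/p² = 3·0.64 / 0.36² = 14.8148148

14.81481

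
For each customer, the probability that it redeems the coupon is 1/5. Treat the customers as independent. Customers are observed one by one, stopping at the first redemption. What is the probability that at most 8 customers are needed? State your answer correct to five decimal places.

0.83223

Y = number of customers to the first success; geometric, p = 0.20.
P(Y ≤ 8) = 1 − (1−p)^8 = 1 − 0.1677722 = 0.8322278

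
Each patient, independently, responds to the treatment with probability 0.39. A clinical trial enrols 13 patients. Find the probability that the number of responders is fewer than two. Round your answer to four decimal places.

X ~ Binomial(13, 0.39); P(X ≤ 1) = Σ C(13,k) p^k (1−p)^(13−k) over k:
  k=0: C(13,0)·0.39^0·0.61^13 = 0.001619
  k=1: C(13,1)·0.39^1·0.61^12 = 0.013458
Total = 0.015077

0.0151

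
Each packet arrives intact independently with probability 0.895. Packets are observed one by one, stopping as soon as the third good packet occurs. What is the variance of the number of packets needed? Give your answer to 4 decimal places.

Y = total packets until the third success; negative binomial with r=3, p=0.895.
Var(Y) = r(1−p)/p² = 3·0.105 / 0.895² = 0.393246

0.3932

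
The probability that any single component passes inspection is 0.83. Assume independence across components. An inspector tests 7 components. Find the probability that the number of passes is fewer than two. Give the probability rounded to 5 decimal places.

0.00014

X ~ Binomial(7, 0.83); P(X ≤ 1) = Σ C(7,k) p^k (1−p)^(7−k) over k:
  k=0: C(7,0)·0.83^0·0.17^7 = 0.0000041
  k=1: C(7,1)·0.83^1·0.17^6 = 0.0001402
Total = 0.0001443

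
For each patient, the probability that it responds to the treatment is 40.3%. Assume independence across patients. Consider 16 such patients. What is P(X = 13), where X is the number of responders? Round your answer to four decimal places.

0.0009

X ~ Binomial(n=16, p=0.403).
P(X=13) = C(16,13) · p^13 · (1−p)^3
= 560 · 7.3955e-06 · 0.21278 = 0.000881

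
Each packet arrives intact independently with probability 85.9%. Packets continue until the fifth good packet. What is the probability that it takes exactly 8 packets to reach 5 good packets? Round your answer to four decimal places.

Y = trial on which the fifth success occurs; negative binomial, r=5, p=0.859.
P(Y=8) = C(7,4) · p^5 · (1−p)^3
= 35 · 0.4677 · 0.0028032 = 0.045887

0.0459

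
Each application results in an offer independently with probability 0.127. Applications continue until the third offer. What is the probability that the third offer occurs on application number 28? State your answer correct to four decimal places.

Y = trial on which the third success occurs; negative binomial, r=3, p=0.127.
P(Y=28) = C(27,2) · p^3 · (1−p)^25
= 351 · 0.0020484 · 0.033524 = 0.024103

0.0241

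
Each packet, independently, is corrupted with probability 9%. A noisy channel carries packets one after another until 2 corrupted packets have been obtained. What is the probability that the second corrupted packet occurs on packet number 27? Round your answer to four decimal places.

Y = trial on which the second success occurs; negative binomial, r=2, p=0.09.
P(Y=27) = C(26,1) · p^2 · (1−p)^25
= 26 · 0.0081 · 0.094631 = 0.019929

0.0199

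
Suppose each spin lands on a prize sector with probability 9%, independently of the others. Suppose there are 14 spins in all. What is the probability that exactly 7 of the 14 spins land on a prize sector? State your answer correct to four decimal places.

X ~ Binomial(n=14, p=0.09).
P(X=7) = C(14,7) · p^7 · (1−p)^7
= 3432 · 4.783e-08 · 0.51676 = 0.000085

0.0001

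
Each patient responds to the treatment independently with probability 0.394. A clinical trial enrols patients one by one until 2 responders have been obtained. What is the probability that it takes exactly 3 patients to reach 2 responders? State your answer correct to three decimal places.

Y = trial on which the second success occurs; negative binomial, r=2, p=0.394.
P(Y=3) = C(2,1) · p^2 · (1−p)^1
= 2 · 0.15524 · 0.606 = 0.18815

0.188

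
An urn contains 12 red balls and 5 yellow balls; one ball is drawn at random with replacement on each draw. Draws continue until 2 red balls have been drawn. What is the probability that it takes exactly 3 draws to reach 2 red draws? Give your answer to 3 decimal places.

0.293

Y = trial on which the second success occurs; negative binomial, r=2, p=0.705882.
P(Y=3) = C(2,1) · p^2 · (1−p)^1
= 2 · 0.49827 · 0.29412 = 0.29310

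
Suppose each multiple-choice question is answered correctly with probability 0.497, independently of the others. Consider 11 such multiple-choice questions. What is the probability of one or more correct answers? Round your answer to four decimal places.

0.9995

P(at least one) = 1 − P(none) = 1 − (1 − 0.497)^11
= 1 − 0.000521 = 0.999479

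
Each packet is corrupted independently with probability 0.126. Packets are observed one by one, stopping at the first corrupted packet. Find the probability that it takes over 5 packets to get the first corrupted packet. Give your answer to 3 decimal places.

Y = number of packets to the first success; geometric, p = 0.126.
P(Y > 5) = P(first 5 all fail) = (1−p)^5 = 0.50998

0.510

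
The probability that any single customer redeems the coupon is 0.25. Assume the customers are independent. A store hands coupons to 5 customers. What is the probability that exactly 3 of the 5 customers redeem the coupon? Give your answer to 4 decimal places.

0.0879

X ~ Binomial(n=5, p=0.25).
P(X=3) = C(5,3) · p^3 · (1−p)^2
= 10 · 0.015625 · 0.5625 = 0.087891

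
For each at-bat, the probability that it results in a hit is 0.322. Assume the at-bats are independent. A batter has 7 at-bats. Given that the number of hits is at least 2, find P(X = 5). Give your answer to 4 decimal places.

0.0467

X ~ Binomial(7, 0.322). Want P(X=5 | X≥2) = P(X=5) / P(X≥2).
P(X=5) = C(7,5)·0.322^5·0.678^2 = 0.033416
P(X≥2) = 1 − 0.065858 − 0.218944 = 0.715199
Ratio = 0.033416 / 0.715199 = 0.046723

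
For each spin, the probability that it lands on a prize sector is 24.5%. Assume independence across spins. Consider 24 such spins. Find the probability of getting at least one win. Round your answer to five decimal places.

P(at least one) = 1 − P(none) = 1 − (1 − 0.245)^24
= 1 − 0.0011769 = 0.9988231

0.99882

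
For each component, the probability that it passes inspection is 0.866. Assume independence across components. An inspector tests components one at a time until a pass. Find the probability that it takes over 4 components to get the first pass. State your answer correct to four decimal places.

Y = number of components to the first success; geometric, p = 0.866.
P(Y > 4) = P(first 4 all fail) = (1−p)^4 = 0.000322

0.0003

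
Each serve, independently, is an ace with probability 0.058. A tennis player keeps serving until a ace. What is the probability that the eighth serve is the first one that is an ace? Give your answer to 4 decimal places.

0.0382

Geometric (trials to first success), p = 0.058.
P(Y = 8) = (1−p)^7 · p = 0.6582 · 0.058 = 0.038175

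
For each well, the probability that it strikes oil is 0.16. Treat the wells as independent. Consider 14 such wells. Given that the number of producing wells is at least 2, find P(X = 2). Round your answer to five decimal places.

0.42235

X ~ Binomial(14, 0.16). Want P(X=2 | X≥2) = P(X=2) / P(X≥2).
P(X=2) = C(14,2)·0.16^2·0.84^12 = 0.2874967
P(X≥2) = 1 − 0.0870783 − 0.2322088 = 0.6807129
Ratio = 0.2874967 / 0.6807129 = 0.4223464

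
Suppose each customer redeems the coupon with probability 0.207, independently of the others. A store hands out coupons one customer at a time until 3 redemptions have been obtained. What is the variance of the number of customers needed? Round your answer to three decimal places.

Y = total customers until the third success; negative binomial with r=3, p=0.207.
Var(Y) = r(1−p)/p² = 3·0.793 / 0.207² = 55.52055

55.521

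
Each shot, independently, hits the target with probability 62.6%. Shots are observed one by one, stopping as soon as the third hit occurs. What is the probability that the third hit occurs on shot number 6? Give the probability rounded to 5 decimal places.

Y = trial on which the third success occurs; negative binomial, r=3, p=0.626.
P(Y=6) = C(5,2) · p^3 · (1−p)^3
= 10 · 0.24531 · 0.052314 = 0.1283328

0.12833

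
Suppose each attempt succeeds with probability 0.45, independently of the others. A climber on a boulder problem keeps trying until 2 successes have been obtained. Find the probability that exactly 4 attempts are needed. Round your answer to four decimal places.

Y = trial on which the second success occurs; negative binomial, r=2, p=0.45.
P(Y=4) = C(3,1) · p^2 · (1−p)^2
= 3 · 0.2025 · 0.3025 = 0.183769

0.1838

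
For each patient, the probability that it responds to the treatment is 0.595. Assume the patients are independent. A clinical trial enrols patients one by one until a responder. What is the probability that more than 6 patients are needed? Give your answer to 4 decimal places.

0.0044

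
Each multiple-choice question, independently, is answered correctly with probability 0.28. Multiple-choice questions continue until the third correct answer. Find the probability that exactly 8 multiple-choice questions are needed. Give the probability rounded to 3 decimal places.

Y = trial on which the third success occurs; negative binomial, r=3, p=0.28.
P(Y=8) = C(7,2) · p^3 · (1−p)^5
= 21 · 0.021952 · 0.19349 = 0.08920

0.089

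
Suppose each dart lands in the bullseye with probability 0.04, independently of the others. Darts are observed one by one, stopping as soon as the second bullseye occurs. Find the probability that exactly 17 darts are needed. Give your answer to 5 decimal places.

0.01388

Y = trial on which the second success occurs; negative binomial, r=2, p=0.04.
P(Y=17) = C(16,1) · p^2 · (1−p)^15
= 16 · 0.0016 · 0.54209 = 0.0138774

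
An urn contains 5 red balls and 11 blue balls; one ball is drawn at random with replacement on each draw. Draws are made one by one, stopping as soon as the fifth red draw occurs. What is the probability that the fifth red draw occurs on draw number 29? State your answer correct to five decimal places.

Y = trial on which the fifth success occurs; negative binomial, r=5, p=0.3125.
P(Y=29) = C(28,4) · p^5 · (1−p)^24
= 20475 · 0.0029802 · 0.00012432 = 0.0075861

0.00759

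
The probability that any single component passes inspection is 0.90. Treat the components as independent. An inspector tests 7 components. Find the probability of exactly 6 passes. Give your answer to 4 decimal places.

0.3720

X ~ Binomial(n=7, p=0.90).
P(X=6) = C(7,6) · p^6 · (1−p)^1
= 7 · 0.53144 · 0.1 = 0.372009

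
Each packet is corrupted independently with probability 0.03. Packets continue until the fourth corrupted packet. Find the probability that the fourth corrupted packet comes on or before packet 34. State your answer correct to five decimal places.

Finishing within 34 packets ⇔ at least 4 successes in the first 34. With X ~ Binomial(34, 0.03), P(Y ≤ 34) = 1 − P(X ≤ 3).
  k=0: C(34,0)·0.03^0·0.97^34 = 0.3550087
  k=1: C(34,1)·0.03^1·0.97^33 = 0.3733081
  k=2: C(34,2)·0.03^2·0.97^32 = 0.1905026
  k=3: C(34,3)·0.03^3·0.97^31 = 0.0628462
1 − 0.9816656 = 0.0183344

0.01833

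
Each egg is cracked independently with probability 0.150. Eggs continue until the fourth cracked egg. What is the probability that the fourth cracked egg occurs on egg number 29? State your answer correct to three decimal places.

Y = trial on which the fourth success occurs; negative binomial, r=4, p=0.15.
P(Y=29) = C(28,3) · p^4 · (1−p)^25
= 3276 · 0.00050625 · 0.017198 = 0.02852

0.029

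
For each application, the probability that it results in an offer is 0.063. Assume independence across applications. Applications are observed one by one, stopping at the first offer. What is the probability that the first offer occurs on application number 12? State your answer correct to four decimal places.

Geometric (trials to first success), p = 0.063.
P(Y = 12) = (1−p)^11 · p = 0.4888 · 0.063 = 0.030795

0.0308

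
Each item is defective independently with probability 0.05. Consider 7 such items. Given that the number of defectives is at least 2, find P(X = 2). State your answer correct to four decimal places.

0.9153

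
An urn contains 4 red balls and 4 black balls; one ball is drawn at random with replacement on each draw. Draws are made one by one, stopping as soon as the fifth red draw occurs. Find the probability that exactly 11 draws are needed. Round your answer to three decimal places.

0.103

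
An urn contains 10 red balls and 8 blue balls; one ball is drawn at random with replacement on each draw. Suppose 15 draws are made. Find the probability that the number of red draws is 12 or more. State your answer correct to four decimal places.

0.0464

X ~ Binomial(15, 0.555556); P(X ≥ 12) = Σ C(15,k) p^k (1−p)^(15−k) over k:
  k=12: C(15,12)·0.555556^12·0.444444^3 = 0.034530
  k=13: C(15,13)·0.555556^13·0.444444^2 = 0.009961
  k=14: C(15,14)·0.555556^14·0.444444^1 = 0.001779
  k=15: C(15,15)·0.555556^15·0.444444^0 = 0.000148
Total = 0.046417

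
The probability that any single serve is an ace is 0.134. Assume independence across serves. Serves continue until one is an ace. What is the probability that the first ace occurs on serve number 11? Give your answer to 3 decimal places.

0.032

Geometric (trials to first success), p = 0.134.
P(Y = 11) = (1−p)^10 · p = 0.23724 · 0.134 = 0.03179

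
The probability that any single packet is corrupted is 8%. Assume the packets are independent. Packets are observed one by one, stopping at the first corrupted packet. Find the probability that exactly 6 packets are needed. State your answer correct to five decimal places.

Geometric (trials to first success), p = 0.08.
P(Y = 6) = (1−p)^5 · p = 0.65908 · 0.08 = 0.0527265

0.05273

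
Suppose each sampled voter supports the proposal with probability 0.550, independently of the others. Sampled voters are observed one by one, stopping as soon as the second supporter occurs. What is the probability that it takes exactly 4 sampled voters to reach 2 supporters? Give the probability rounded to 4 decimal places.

Y = trial on which the second success occurs; negative binomial, r=2, p=0.55.
P(Y=4) = C(3,1) · p^2 · (1−p)^2
= 3 · 0.3025 · 0.2025 = 0.183769

0.1838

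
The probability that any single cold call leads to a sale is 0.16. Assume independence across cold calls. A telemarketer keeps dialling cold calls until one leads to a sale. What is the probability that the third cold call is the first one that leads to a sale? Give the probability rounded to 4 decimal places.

Geometric (trials to first success), p = 0.16.
P(Y = 3) = (1−p)^2 · p = 0.7056 · 0.16 = 0.112896

0.1129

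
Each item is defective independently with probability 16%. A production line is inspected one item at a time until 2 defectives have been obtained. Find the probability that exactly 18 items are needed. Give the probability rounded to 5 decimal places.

0.02674

Y = trial on which the second success occurs; negative binomial, r=2, p=0.16.
P(Y=18) = C(17,1) · p^2 · (1−p)^16
= 17 · 0.0256 · 0.061442 = 0.0267398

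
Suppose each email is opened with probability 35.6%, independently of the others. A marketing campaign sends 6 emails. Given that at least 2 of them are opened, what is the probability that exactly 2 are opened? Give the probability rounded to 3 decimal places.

X ~ Binomial(6, 0.356). Want P(X=2 | X≥2) = P(X=2) / P(X≥2).
P(X=2) = C(6,2)·0.356^2·0.644^4 = 0.32699
P(X≥2) = 1 − 0.07134 − 0.23661 = 0.69205
Ratio = 0.32699 / 0.69205 = 0.47249

0.472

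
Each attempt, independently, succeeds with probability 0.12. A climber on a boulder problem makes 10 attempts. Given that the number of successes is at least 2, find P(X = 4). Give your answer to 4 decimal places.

0.0592

X ~ Binomial(10, 0.12). Want P(X=4 | X≥2) = P(X=4) / P(X≥2).
P(X=4) = C(10,4)·0.12^4·0.88^6 = 0.020223
P(X≥2) = 1 − 0.278501 − 0.379774 = 0.341725
Ratio = 0.020223 / 0.341725 = 0.059178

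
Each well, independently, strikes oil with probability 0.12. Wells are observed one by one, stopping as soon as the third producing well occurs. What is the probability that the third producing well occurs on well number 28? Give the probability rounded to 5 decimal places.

0.02483

Y = trial on which the third success occurs; negative binomial, r=3, p=0.12.
P(Y=28) = C(27,2) · p^3 · (1−p)^25
= 351 · 0.001728 · 0.040932 = 0.0248266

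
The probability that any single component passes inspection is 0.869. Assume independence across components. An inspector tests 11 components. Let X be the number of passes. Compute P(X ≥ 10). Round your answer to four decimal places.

0.5673

X ~ Binomial(11, 0.869); P(X ≥ 10) = Σ C(11,k) p^k (1−p)^(11−k) over k:
  k=10: C(11,10)·0.869^10·0.131^1 = 0.353885
  k=11: C(11,11)·0.869^11·0.131^0 = 0.213411
Total = 0.567296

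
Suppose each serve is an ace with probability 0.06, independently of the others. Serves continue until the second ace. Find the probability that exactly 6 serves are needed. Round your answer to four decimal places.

Y = trial on which the second success occurs; negative binomial, r=2, p=0.06.
P(Y=6) = C(5,1) · p^2 · (1−p)^4
= 5 · 0.0036 · 0.78075 = 0.014053

0.0141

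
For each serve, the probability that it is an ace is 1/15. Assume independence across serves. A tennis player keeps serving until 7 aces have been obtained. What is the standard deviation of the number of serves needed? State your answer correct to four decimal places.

Y = total serves until the seventh success; negative binomial with r=7, p=0.066667.
SD(Y) = √[r(1−p)/p²] = √(1470.000000) = 38.340579

38.3406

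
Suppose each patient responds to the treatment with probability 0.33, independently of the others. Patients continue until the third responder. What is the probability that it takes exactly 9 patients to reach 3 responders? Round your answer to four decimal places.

Y = trial on which the third success occurs; negative binomial, r=3, p=0.33.
P(Y=9) = C(8,2) · p^3 · (1−p)^6
= 28 · 0.035937 · 0.090458 = 0.091022

0.0910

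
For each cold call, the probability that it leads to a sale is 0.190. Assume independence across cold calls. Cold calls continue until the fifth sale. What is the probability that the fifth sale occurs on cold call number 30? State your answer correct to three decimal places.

0.030

Y = trial on which the fifth success occurs; negative binomial, r=5, p=0.19.
P(Y=30) = C(29,4) · p^5 · (1−p)^25
= 23751 · 0.00024761 · 0.0051538 = 0.03031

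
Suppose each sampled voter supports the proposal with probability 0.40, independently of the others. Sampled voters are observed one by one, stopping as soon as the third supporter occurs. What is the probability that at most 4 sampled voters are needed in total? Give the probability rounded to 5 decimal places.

0.17920

Finishing within 4 sampled voters ⇔ at least 3 successes in the first 4. With X ~ Binomial(4, 0.40), P(Y ≤ 4) = 1 − P(X ≤ 2).
  k=0: C(4,0)·0.40^0·0.60^4 = 0.1296000
  k=1: C(4,1)·0.40^1·0.60^3 = 0.3456000
  k=2: C(4,2)·0.40^2·0.60^2 = 0.3456000
1 − 0.8208000 = 0.1792000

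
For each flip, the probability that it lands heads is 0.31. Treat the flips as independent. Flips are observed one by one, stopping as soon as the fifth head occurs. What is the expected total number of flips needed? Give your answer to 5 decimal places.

Y = total flips until the fifth success; negative binomial with r=5, p=0.31.
E[Y] = r / p = 5 / 0.31 = 16.1290323

16.12903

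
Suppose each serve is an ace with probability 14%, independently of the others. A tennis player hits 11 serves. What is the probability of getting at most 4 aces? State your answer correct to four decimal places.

0.9881

X ~ Binomial(11, 0.14); P(X ≤ 4) = Σ C(11,k) p^k (1−p)^(11−k) over k:
  k=0: C(11,0)·0.14^0·0.86^11 = 0.190319
  k=1: C(11,1)·0.14^1·0.86^10 = 0.340804
  k=2: C(11,2)·0.14^2·0.86^9 = 0.277399
  k=3: C(11,3)·0.14^3·0.86^8 = 0.135474
  k=4: C(11,4)·0.14^4·0.86^7 = 0.044108
Total = 0.988104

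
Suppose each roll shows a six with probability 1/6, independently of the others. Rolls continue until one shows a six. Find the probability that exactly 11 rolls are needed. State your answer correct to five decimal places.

Geometric (trials to first success), p = 0.166667.
P(Y = 11) = (1−p)^10 · p = 0.16151 · 0.166667 = 0.0269176

0.02692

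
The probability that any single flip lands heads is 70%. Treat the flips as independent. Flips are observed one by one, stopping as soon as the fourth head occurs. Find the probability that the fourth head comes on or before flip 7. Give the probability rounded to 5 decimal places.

0.87396

Finishing within 7 flips ⇔ at least 4 successes in the first 7. With X ~ Binomial(7, 0.70), P(Y ≤ 7) = 1 − P(X ≤ 3).
  k=0: C(7,0)·0.70^0·0.30^7 = 0.0002187
  k=1: C(7,1)·0.70^1·0.30^6 = 0.0035721
  k=2: C(7,2)·0.70^2·0.30^5 = 0.0250047
  k=3: C(7,3)·0.70^3·0.30^4 = 0.0972405
1 − 0.1260360 = 0.8739640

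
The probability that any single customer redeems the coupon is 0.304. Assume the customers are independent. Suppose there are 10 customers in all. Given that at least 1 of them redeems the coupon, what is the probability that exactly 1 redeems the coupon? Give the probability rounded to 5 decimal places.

X ~ Binomial(10, 0.304). Want P(X=1 | X≥1) = P(X=1) / P(X≥1).
P(X=1) = C(10,1)·0.304^1·0.696^9 = 0.1165083
P(X≥1) = 1 − 0.0266743 = 0.9733257
Ratio = 0.1165083 / 0.9733257 = 0.1197012

0.11970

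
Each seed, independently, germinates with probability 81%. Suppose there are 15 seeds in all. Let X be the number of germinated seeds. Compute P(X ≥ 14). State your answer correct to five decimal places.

X ~ Binomial(15, 0.81); P(X ≥ 14) = Σ C(15,k) p^k (1−p)^(15−k) over k:
  k=14: C(15,14)·0.81^14·0.19^1 = 0.1491541
  k=15: C(15,15)·0.81^15·0.19^0 = 0.0423912
Total = 0.1915452

0.19155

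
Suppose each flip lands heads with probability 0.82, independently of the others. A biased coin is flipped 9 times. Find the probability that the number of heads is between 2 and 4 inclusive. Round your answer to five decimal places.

0.01249

X ~ Binomial(9, 0.82); P(2 ≤ X ≤ 4) = Σ C(9,k) p^k (1−p)^(9−k) over k:
  k=2: C(9,2)·0.82^2·0.18^7 = 0.0001482
  k=3: C(9,3)·0.82^3·0.18^6 = 0.0015753
  k=4: C(9,4)·0.82^4·0.18^5 = 0.0107644
Total = 0.0124878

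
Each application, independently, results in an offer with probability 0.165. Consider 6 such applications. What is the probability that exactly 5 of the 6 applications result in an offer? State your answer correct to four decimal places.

0.0006

X ~ Binomial(n=6, p=0.165).
P(X=5) = C(6,5) · p^5 · (1−p)^1
= 6 · 0.0001223 · 0.835 = 0.000613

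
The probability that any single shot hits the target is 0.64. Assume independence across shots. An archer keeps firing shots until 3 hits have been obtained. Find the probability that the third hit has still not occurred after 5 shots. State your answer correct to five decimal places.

0.25090

Needing more than 5 shots ⇔ fewer than 3 successes in the first 5. With X ~ Binomial(5, 0.64), P(Y > 5) = P(X ≤ 2).
  k=0: C(5,0)·0.64^0·0.36^5 = 0.0060466
  k=1: C(5,1)·0.64^1·0.36^4 = 0.0537477
  k=2: C(5,2)·0.64^2·0.36^3 = 0.1911030
P(X ≤ 2) = 0.2508973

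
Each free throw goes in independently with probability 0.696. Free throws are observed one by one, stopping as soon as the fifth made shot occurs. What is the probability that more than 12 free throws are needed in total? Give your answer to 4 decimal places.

0.0104

Needing more than 12 free throws ⇔ fewer than 5 successes in the first 12. With X ~ Binomial(12, 0.696), P(Y > 12) = P(X ≤ 4).
  k=0: C(12,0)·0.696^0·0.304^12 = 0.000001
  k=1: C(12,1)·0.696^1·0.304^11 = 0.000017
  k=2: C(12,2)·0.696^2·0.304^10 = 0.000216
  k=3: C(12,3)·0.696^3·0.304^9 = 0.001645
  k=4: C(12,4)·0.696^4·0.304^8 = 0.008473
P(X ≤ 4) = 0.010351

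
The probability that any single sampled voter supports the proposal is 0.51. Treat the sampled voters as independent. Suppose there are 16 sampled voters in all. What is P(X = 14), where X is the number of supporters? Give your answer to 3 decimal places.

X ~ Binomial(n=16, p=0.51).
P(X=14) = C(16,14) · p^14 · (1−p)^2
= 120 · 8.0535e-05 · 0.2401 = 0.00232

0.002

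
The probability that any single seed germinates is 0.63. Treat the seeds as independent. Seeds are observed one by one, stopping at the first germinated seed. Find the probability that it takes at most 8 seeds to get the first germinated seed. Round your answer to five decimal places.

Y = number of seeds to the first success; geometric, p = 0.63.
P(Y ≤ 8) = 1 − (1−p)^8 = 1 − 0.0003512 = 0.9996488

0.99965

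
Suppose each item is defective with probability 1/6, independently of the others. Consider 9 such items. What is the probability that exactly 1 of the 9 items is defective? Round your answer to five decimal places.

0.34885

X ~ Binomial(n=9, p=0.166667).
P(X=1) = C(9,1) · p^1 · (1−p)^8
= 9 · 0.16667 · 0.23257 = 0.3488521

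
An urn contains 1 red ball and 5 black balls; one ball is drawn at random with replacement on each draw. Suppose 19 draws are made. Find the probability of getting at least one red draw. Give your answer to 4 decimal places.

0.9687

P(at least one) = 1 − P(none) = 1 − (1 − 0.166667)^19
= 1 − 0.031301 = 0.968699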